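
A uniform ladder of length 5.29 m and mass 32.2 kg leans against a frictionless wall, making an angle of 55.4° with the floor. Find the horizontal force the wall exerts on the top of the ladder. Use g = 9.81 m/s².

N_wall ≈ 109 N

About the foot of the ladder:
Ladder weight 32.2×9.81 = 315.9 N acts at 2.645 m along the ladder; its horizontal arm is 2.645·cos55.4° = 1.502 m → τ = 474.5 N·m clockwise.
Wall normal N acts horizontally at the top; its moment arm is the height L sinθ = 5.29·sin55.4° = 4.354 m, counterclockwise.
Balancing moments: N × 4.354 = 474.5, giving N = 109 N.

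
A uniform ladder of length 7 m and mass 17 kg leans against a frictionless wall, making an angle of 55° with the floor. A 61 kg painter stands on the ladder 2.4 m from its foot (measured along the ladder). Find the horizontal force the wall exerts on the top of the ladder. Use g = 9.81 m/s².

N_wall ≈ 202 N

Taking torques about the foot of the ladder:
Ladder weight 17×9.81 = 166.8 N acts at 3.5 m along the ladder; its horizontal arm is 3.5·cos55° = 2.008 m → τ = 334.9 N·m clockwise.
Painter: 61×9.81 = 598.4 N at 2.4 m → arm 1.377 m → τ = 824 N·m clockwise.
Wall normal N acts horizontally at the top; its moment arm is the height L sinθ = 7·sin55° = 5.734 m, counterclockwise.
Στ = 0 ⇒ N × 5.734 = 1159 ⇒ N = 202 N.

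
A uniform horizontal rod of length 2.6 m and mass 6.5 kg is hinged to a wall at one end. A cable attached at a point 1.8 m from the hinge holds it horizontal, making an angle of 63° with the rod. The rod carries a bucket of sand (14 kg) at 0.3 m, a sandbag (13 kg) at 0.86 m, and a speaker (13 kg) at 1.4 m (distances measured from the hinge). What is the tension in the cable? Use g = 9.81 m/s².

T ≈ 257 N

About the hinge:
Beam weight: 6.5 × 9.81 = 63.77 N down at 1.3 m → arm 1.3 m, τ = 63.77 × 1.3 = 82.9 N·m clockwise.
Bucket of sand: 14 × 9.81 = 137.3 N down at 0.3 m → arm 0.3 m, τ = 137.3 × 0.3 = 41.19 N·m clockwise.
Sandbag: 13 × 9.81 = 127.5 N down at 0.86 m → arm 0.86 m, τ = 127.5 × 0.86 = 109.6 N·m clockwise.
Speaker: 13 × 9.81 = 127.5 N down at 1.4 m → arm 1.4 m, τ = 127.5 × 1.4 = 178.5 N·m clockwise.
Total clockwise load moment = 412.2 N·m.
The cable tension T acts at 1.8 m; only its component perpendicular to the rod, T sinθ, produces torque. sin 63° = 0.891.
For rotational equilibrium, T × 1.8 × 0.891 = 412.2, so T = 412.2 / 1.604 = 257 N.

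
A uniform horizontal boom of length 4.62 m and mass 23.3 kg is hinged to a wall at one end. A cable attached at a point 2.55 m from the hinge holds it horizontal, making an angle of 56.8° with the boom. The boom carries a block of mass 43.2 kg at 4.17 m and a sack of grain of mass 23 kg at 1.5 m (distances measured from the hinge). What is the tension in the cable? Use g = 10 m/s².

T ≈ 1260 N

Choose the hinge as the axis so the unknown hinge reaction has zero arm there.
Beam weight: 23.3 × 10 = 233 N down at 2.31 m → arm 2.31 m, τ = 233 × 2.31 = 538.2 N·m clockwise.
Block: 43.2 × 10 = 432 N down at 4.17 m → arm 4.17 m, τ = 432 × 4.17 = 1801 N·m clockwise.
Sack of grain: 23 × 10 = 230 N down at 1.5 m → arm 1.5 m, τ = 230 × 1.5 = 345 N·m clockwise.
Total clockwise load moment = 2684 N·m.
The cable tension T acts at 2.55 m; only its component perpendicular to the boom, T sinθ, produces torque. sin 56.8° = 0.8368.
Setting net torque to zero: T × 2.55 × 0.8368 = 2684 → T = 2684 / 2.134 = 1260 N.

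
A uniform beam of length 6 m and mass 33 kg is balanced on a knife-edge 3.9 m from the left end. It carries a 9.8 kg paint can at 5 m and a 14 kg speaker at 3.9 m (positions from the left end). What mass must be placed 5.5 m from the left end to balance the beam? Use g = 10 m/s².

Take moments about the knife-edge (at 3.9 m from the left end).
Beam weight: 33 × 10 = 330 N down at 3 m → arm 0.9 m, τ = 330 × 0.9 = 297 N·m counterclockwise.
Paint can: 9.8 × 10 = 98 N down at 5 m → arm 1.1 m, τ = 98 × 1.1 = 107.8 N·m clockwise.
Speaker: acts at the knife-edge, moment arm 0 → no torque.
Net moment of known loads = 189.2 N·m counterclockwise.
An unknown mass m at 5.5 m has arm 1.6 m; its moment is m·g·1.6 clockwise.
Στ = 0 ⇒ m × 10 × 1.6 = 189.2 ⇒ m = 189.2 / (10 × 1.6) = 11.8 kg.

m ≈ 11.8 kg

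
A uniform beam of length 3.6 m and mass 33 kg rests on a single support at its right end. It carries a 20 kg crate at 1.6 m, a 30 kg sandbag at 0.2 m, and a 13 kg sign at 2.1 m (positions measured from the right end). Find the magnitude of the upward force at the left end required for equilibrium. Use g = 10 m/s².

F ≈ 346 N

Take moments about the right end.
Beam weight: 33 × 10 = 330 N down at 1.8 m → arm 1.8 m, τ = 330 × 1.8 = 594 N·m counterclockwise.
Crate: 20 × 10 = 200 N down at 1.6 m → arm 1.6 m, τ = 200 × 1.6 = 320 N·m counterclockwise.
Sandbag: 30 × 10 = 300 N down at 0.2 m → arm 0.2 m, τ = 300 × 0.2 = 60 N·m counterclockwise.
Sign: 13 × 10 = 130 N down at 2.1 m → arm 2.1 m, τ = 130 × 2.1 = 273 N·m counterclockwise.
Net moment of the loads = 1247 N·m counterclockwise.
The upward force F acts at the left end, arm 3.6 m, giving F × 3.6 clockwise.
For rotational equilibrium, F × 3.6 = 1247, so F = 1247 / 3.6 = 346 N.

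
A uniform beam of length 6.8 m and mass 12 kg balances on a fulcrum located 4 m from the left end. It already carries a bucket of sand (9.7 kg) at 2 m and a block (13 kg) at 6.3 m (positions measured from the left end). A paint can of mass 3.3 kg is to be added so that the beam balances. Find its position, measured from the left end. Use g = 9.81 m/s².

x ≈ 3 m from the left end

Taking torques about the fulcrum (at 4 m from the left end):
Beam weight: 12 × 9.81 = 117.7 N down at 3.4 m → arm 0.6 m, τ = 117.7 × 0.6 = 70.62 N·m counterclockwise.
Bucket of sand: 9.7 × 9.81 = 95.16 N down at 2 m → arm 2 m, τ = 95.16 × 2 = 190.3 N·m counterclockwise.
Block: 13 × 9.81 = 127.5 N down at 6.3 m → arm 2.3 m, τ = 127.5 × 2.3 = 293.2 N·m clockwise.
Net moment of existing loads = 32.28 N·m clockwise.
The paint can weighs 3.3 × 9.81 = 32.37 N and must supply an equal counterclockwise moment, so its lever arm about the fulcrum is 32.28 / 32.37 = 0.997 m.
That puts it at 4 − 0.997 = 3 m from the left end.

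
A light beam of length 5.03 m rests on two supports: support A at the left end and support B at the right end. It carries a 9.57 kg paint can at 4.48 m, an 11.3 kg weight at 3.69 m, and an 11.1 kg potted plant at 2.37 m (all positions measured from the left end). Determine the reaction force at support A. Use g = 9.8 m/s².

R_A ≈ 97.3 N

About support B:
Paint can: 9.57 × 9.8 = 93.79 N down at 4.48 m → arm 0.55 m, τ = 93.79 × 0.55 = 51.58 N·m counterclockwise.
Weight: 11.3 × 9.8 = 110.7 N down at 3.69 m → arm 1.34 m, τ = 110.7 × 1.34 = 148.3 N·m counterclockwise.
Potted plant: 11.1 × 9.8 = 108.8 N down at 2.37 m → arm 2.66 m, τ = 108.8 × 2.66 = 289.4 N·m counterclockwise.
Net load moment about support B = 489.3 N·m counterclockwise.
Reaction R at support A is upward at 0 m, arm 5.03 m → moment R × 5.03 clockwise.
Balancing moments: R × 5.03 = 489.3, giving R = 97.3 N.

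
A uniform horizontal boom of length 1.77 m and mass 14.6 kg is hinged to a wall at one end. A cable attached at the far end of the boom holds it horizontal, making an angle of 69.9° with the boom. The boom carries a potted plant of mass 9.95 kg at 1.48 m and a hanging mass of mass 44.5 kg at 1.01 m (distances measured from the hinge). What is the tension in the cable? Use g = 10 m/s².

T ≈ 437 N

Taking torques about the hinge:
Beam weight: 14.6 × 10 = 146 N down at 0.885 m → arm 0.885 m, τ = 146 × 0.885 = 129.2 N·m clockwise.
Potted plant: 9.95 × 10 = 99.5 N down at 1.48 m → arm 1.48 m, τ = 99.5 × 1.48 = 147.3 N·m clockwise.
Hanging mass: 44.5 × 10 = 445 N down at 1.01 m → arm 1.01 m, τ = 445 × 1.01 = 449.4 N·m clockwise.
Total clockwise load moment = 725.9 N·m.
The cable tension T acts at 1.77 m; only its component perpendicular to the boom, T sinθ, produces torque. sin 69.9° = 0.9391.
Balancing moments: T × 1.77 × 0.9391 = 725.9, giving T = 725.9 / 1.662 = 437 N.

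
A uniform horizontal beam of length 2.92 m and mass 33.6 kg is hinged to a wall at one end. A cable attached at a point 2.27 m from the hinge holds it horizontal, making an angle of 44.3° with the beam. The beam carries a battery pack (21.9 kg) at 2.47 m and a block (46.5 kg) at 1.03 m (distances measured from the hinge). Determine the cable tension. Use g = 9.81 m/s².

T ≈ 935 N

Take moments about the hinge.
Beam weight: 33.6 × 9.81 = 329.6 N down at 1.46 m → arm 1.46 m, τ = 329.6 × 1.46 = 481.2 N·m clockwise.
Battery pack: 21.9 × 9.81 = 214.8 N down at 2.47 m → arm 2.47 m, τ = 214.8 × 2.47 = 530.6 N·m clockwise.
Block: 46.5 × 9.81 = 456.2 N down at 1.03 m → arm 1.03 m, τ = 456.2 × 1.03 = 469.9 N·m clockwise.
Total clockwise load moment = 1482 N·m.
The cable tension T acts at 2.27 m; only its component perpendicular to the beam, T sinθ, produces torque. sin 44.3° = 0.6984.
Στ = 0 ⇒ T × 2.27 × 0.6984 = 1482 ⇒ T = 1482 / 1.585 = 935 N.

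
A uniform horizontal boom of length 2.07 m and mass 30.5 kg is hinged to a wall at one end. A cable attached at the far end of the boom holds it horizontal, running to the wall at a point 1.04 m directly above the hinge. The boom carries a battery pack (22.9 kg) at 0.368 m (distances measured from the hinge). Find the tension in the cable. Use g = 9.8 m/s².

T ≈ 422 N

Take moments about the hinge.
Beam weight: 30.5 × 9.8 = 298.9 N down at 1.035 m → arm 1.035 m, τ = 298.9 × 1.035 = 309.4 N·m clockwise.
Battery pack: 22.9 × 9.8 = 224.4 N down at 0.368 m → arm 0.368 m, τ = 224.4 × 0.368 = 82.58 N·m clockwise.
Total clockwise load moment = 392 N·m.
The cable tension T acts at 2.07 m; only its component perpendicular to the boom, T sinθ, produces torque. sinθ = h/√(h²+d²) = 1.04/√(1.04²+2.07²) = 0.4489.
Setting net torque to zero: T × 2.07 × 0.4489 = 392 → T = 392 / 0.9292 = 422 N.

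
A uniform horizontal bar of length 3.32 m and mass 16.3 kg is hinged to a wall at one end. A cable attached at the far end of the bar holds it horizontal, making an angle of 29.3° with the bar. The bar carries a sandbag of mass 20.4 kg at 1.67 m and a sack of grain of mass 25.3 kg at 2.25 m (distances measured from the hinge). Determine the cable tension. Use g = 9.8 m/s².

T ≈ 712 N

About the hinge:
Beam weight: 16.3 × 9.8 = 159.7 N down at 1.66 m → arm 1.66 m, τ = 159.7 × 1.66 = 265.1 N·m clockwise.
Sandbag: 20.4 × 9.8 = 199.9 N down at 1.67 m → arm 1.67 m, τ = 199.9 × 1.67 = 333.8 N·m clockwise.
Sack of grain: 25.3 × 9.8 = 247.9 N down at 2.25 m → arm 2.25 m, τ = 247.9 × 2.25 = 557.8 N·m clockwise.
Total clockwise load moment = 1157 N·m.
The cable tension T acts at 3.32 m; only its component perpendicular to the bar, T sinθ, produces torque. sin 29.3° = 0.4894.
For rotational equilibrium, T × 3.32 × 0.4894 = 1157, so T = 1157 / 1.625 = 712 N.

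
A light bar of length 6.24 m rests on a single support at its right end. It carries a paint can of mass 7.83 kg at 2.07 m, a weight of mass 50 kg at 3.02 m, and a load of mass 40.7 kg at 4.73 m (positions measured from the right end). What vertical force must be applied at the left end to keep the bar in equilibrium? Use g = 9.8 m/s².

F ≈ 565 N

Sum moments about the right end (the unknown pivot reaction has zero arm there).
Paint can: 7.83 × 9.8 = 76.73 N down at 2.07 m → arm 2.07 m, τ = 76.73 × 2.07 = 158.8 N·m counterclockwise.
Weight: 50 × 9.8 = 490 N down at 3.02 m → arm 3.02 m, τ = 490 × 3.02 = 1480 N·m counterclockwise.
Load: 40.7 × 9.8 = 398.9 N down at 4.73 m → arm 4.73 m, τ = 398.9 × 4.73 = 1887 N·m counterclockwise.
Net moment of the loads = 3526 N·m counterclockwise.
The upward force F acts at the left end, arm 6.24 m, giving F × 6.24 clockwise.
For rotational equilibrium, F × 6.24 = 3526, so F = 3526 / 6.24 = 565 N.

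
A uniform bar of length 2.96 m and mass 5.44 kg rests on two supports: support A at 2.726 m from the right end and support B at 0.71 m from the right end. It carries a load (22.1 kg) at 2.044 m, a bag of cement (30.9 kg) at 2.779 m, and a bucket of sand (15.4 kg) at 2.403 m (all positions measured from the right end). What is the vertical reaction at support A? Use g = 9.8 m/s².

R_A ≈ 601 N

Sum moments about support B (its reaction then has zero moment arm).
Beam weight: 5.44 × 9.8 = 53.31 N down at 1.48 m → arm 0.77 m, τ = 53.31 × 0.77 = 41.05 N·m counterclockwise.
Load: 22.1 × 9.8 = 216.6 N down at 2.044 m → arm 1.334 m, τ = 216.6 × 1.334 = 288.9 N·m counterclockwise.
Bag of cement: 30.9 × 9.8 = 302.8 N down at 2.779 m → arm 2.069 m, τ = 302.8 × 2.069 = 626.5 N·m counterclockwise.
Bucket of sand: 15.4 × 9.8 = 150.9 N down at 2.403 m → arm 1.693 m, τ = 150.9 × 1.693 = 255.5 N·m counterclockwise.
Net load moment about support B = 1212 N·m counterclockwise.
Reaction R at support A is upward at 2.726 m, arm 2.016 m → moment R × 2.016 clockwise.
Balancing moments: R × 2.016 = 1212, giving R = 601 N.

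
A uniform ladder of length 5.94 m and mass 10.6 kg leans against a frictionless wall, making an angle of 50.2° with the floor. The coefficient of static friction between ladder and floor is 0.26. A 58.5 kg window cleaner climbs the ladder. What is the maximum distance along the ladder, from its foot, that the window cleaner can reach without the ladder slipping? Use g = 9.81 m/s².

Take moments about the foot of the ladder.
Ladder weight 10.6×9.81 = 104 N acts at 2.97 m along the ladder; its horizontal arm is 2.97·cos50.2° = 1.901 m → τ = 197.7 N·m clockwise.
Window cleaner weight 58.5×9.81 = 573.9 N at distance d → arm d·cos50.2° → τ = 573.9·d·0.6401 clockwise.
Wall normal N at the top has arm L sinθ = 4.564 m counterclockwise, so Στ = 0 gives N·4.564 = 197.7 + 367.4·d.
ΣFy = 0 ⇒ N_floor = 677.9 N, so the maximum friction is μ_s·N_floor = 0.26×677.9 = 176.3 N. ΣFx = 0 ⇒ N_wall = f, so at the slipping point N = 176.3 N.
Substituting: 176.3×4.564 = 197.7 + 367.4·d ⇒ d = (804.6 − 197.7) / 367.4 = 1.65 m.

d ≈ 1.65 m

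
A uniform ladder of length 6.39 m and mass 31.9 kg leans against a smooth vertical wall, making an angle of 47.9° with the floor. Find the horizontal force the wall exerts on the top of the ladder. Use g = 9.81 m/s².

Take moments about the foot of the ladder.
Ladder weight 31.9×9.81 = 312.9 N acts at 3.195 m along the ladder; its horizontal arm is 3.195·cos47.9° = 2.142 m → τ = 670.2 N·m clockwise.
Wall normal N acts horizontally at the top; its moment arm is the height L sinθ = 6.39·sin47.9° = 4.741 m, counterclockwise.
Balancing moments: N × 4.741 = 670.2, giving N = 141 N.

N_wall ≈ 141 N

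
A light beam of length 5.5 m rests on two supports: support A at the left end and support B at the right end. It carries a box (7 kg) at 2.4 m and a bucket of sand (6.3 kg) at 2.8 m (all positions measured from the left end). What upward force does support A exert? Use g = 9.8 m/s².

Taking torques about support B:
Box: 7 × 9.8 = 68.6 N down at 2.4 m → arm 3.1 m, τ = 68.6 × 3.1 = 212.7 N·m counterclockwise.
Bucket of sand: 6.3 × 9.8 = 61.74 N down at 2.8 m → arm 2.7 m, τ = 61.74 × 2.7 = 166.7 N·m counterclockwise.
Net load moment about support B = 379.4 N·m counterclockwise.
Reaction R at support A is upward at 0 m, arm 5.5 m → moment R × 5.5 clockwise.
Στ = 0 ⇒ R × 5.5 = 379.4 ⇒ R = 69 N.

R_A ≈ 69 N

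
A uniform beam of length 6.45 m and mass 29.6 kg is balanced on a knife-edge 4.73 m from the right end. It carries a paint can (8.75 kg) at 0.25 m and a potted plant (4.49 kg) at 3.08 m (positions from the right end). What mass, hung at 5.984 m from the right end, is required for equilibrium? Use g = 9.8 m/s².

Sum moments about the knife-edge (at 4.73 m from the right end) (the support reaction has zero arm there).
Beam weight: 29.6 × 9.8 = 290.1 N down at 3.225 m → arm 1.505 m, τ = 290.1 × 1.505 = 436.6 N·m clockwise.
Paint can: 8.75 × 9.8 = 85.75 N down at 0.25 m → arm 4.48 m, τ = 85.75 × 4.48 = 384.2 N·m clockwise.
Potted plant: 4.49 × 9.8 = 44 N down at 3.08 m → arm 1.65 m, τ = 44 × 1.65 = 72.6 N·m clockwise.
Net moment of known loads = 893.4 N·m clockwise.
An unknown mass m at 5.984 m has arm 1.254 m; its moment is m·g·1.254 counterclockwise.
For rotational equilibrium, m × 9.8 × 1.254 = 893.4, so m = 893.4 / (9.8 × 1.254) = 72.7 kg.

m ≈ 72.7 kg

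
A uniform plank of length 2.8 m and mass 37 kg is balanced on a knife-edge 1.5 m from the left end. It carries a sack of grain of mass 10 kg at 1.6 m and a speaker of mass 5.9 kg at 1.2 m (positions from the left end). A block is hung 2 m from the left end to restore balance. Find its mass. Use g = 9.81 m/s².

About the knife-edge (at 1.5 m from the left end):
Beam weight: 37 × 9.81 = 363 N down at 1.4 m → arm 0.1 m, τ = 363 × 0.1 = 36.3 N·m counterclockwise.
Sack of grain: 10 × 9.81 = 98.1 N down at 1.6 m → arm 0.1 m, τ = 98.1 × 0.1 = 9.81 N·m clockwise.
Speaker: 5.9 × 9.81 = 57.88 N down at 1.2 m → arm 0.3 m, τ = 57.88 × 0.3 = 17.36 N·m counterclockwise.
Net moment of known loads = 43.85 N·m counterclockwise.
An unknown mass m at 2 m has arm 0.5 m; its moment is m·g·0.5 clockwise.
Setting net torque to zero: m × 9.81 × 0.5 = 43.85 → m = 43.85 / (9.81 × 0.5) = 8.94 kg.

m ≈ 8.94 kg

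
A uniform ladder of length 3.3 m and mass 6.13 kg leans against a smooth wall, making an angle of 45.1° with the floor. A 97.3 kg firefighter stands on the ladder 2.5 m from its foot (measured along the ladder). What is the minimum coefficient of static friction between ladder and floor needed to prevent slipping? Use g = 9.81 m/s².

About the foot of the ladder:
Ladder weight 6.13×9.81 = 60.14 N acts at 1.65 m along the ladder; its horizontal arm is 1.65·cos45.1° = 1.165 m → τ = 70.06 N·m clockwise.
Firefighter: 97.3×9.81 = 954.5 N at 2.5 m → arm 1.765 m → τ = 1685 N·m clockwise.
Wall normal N acts horizontally at the top; its moment arm is the height L sinθ = 3.3·sin45.1° = 2.338 m, counterclockwise.
For rotational equilibrium, N × 2.338 = 1755, so N = 750.6 N.
ΣFx = 0 ⇒ f = N_wall = 750.6 N. ΣFy = 0 ⇒ N_floor = 1015 N.
μ_min = f / N_floor = 750.6 / 1015 = 0.74.

μ_min ≈ 0.74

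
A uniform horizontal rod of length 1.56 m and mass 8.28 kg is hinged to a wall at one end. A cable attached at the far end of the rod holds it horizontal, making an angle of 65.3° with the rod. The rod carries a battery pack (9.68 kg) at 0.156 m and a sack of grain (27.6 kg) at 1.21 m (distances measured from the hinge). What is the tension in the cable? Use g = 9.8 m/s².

Sum moments about the hinge (the unknown hinge reaction has zero arm there).
Beam weight: 8.28 × 9.8 = 81.14 N down at 0.78 m → arm 0.78 m, τ = 81.14 × 0.78 = 63.29 N·m clockwise.
Battery pack: 9.68 × 9.8 = 94.86 N down at 0.156 m → arm 0.156 m, τ = 94.86 × 0.156 = 14.8 N·m clockwise.
Sack of grain: 27.6 × 9.8 = 270.5 N down at 1.21 m → arm 1.21 m, τ = 270.5 × 1.21 = 327.3 N·m clockwise.
Total clockwise load moment = 405.4 N·m.
The cable tension T acts at 1.56 m; only its component perpendicular to the rod, T sinθ, produces torque. sin 65.3° = 0.9085.
Balancing moments: T × 1.56 × 0.9085 = 405.4, giving T = 405.4 / 1.417 = 286 N.

T ≈ 286 N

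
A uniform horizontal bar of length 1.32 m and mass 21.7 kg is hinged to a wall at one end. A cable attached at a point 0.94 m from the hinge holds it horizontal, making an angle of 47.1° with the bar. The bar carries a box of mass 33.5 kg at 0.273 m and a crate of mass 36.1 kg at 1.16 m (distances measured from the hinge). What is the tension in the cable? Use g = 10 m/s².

About the hinge:
Beam weight: 21.7 × 10 = 217 N down at 0.66 m → arm 0.66 m, τ = 217 × 0.66 = 143.2 N·m clockwise.
Box: 33.5 × 10 = 335 N down at 0.273 m → arm 0.273 m, τ = 335 × 0.273 = 91.46 N·m clockwise.
Crate: 36.1 × 10 = 361 N down at 1.16 m → arm 1.16 m, τ = 361 × 1.16 = 418.8 N·m clockwise.
Total clockwise load moment = 653.5 N·m.
The cable tension T acts at 0.94 m; only its component perpendicular to the bar, T sinθ, produces torque. sin 47.1° = 0.7325.
For rotational equilibrium, T × 0.94 × 0.7325 = 653.5, so T = 653.5 / 0.6885 = 949 N.

T ≈ 949 N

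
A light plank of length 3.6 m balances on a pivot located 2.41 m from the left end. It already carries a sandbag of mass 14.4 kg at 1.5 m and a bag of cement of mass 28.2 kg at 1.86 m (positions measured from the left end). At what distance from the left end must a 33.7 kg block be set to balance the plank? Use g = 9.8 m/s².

x ≈ 3.26 m from the left end

Take moments about the pivot (at 2.41 m from the left end).
Sandbag: 14.4 × 9.8 = 141.1 N down at 1.5 m → arm 0.91 m, τ = 141.1 × 0.91 = 128.4 N·m counterclockwise.
Bag of cement: 28.2 × 9.8 = 276.4 N down at 1.86 m → arm 0.55 m, τ = 276.4 × 0.55 = 152 N·m counterclockwise.
Net moment of existing loads = 280.4 N·m counterclockwise.
The block weighs 33.7 × 9.8 = 330.3 N and must supply an equal clockwise moment, so its lever arm about the pivot is 280.4 / 330.3 = 0.849 m.
That puts it at 2.41 + 0.849 = 3.26 m from the left end.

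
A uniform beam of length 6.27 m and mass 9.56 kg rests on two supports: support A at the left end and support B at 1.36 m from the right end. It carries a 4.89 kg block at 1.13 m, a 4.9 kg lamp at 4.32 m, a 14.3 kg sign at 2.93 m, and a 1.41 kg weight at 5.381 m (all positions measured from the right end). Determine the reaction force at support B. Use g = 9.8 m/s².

Choose support A as the axis so its reaction then has zero moment arm.
Beam weight: 9.56 × 9.8 = 93.69 N down at 3.135 m → arm 3.135 m, τ = 93.69 × 3.135 = 293.7 N·m clockwise.
Block: 4.89 × 9.8 = 47.92 N down at 1.13 m → arm 5.14 m, τ = 47.92 × 5.14 = 246.3 N·m clockwise.
Lamp: 4.9 × 9.8 = 48.02 N down at 4.32 m → arm 1.95 m, τ = 48.02 × 1.95 = 93.64 N·m clockwise.
Sign: 14.3 × 9.8 = 140.1 N down at 2.93 m → arm 3.34 m, τ = 140.1 × 3.34 = 467.9 N·m clockwise.
Weight: 1.41 × 9.8 = 13.82 N down at 5.381 m → arm 0.889 m, τ = 13.82 × 0.889 = 12.29 N·m clockwise.
Net load moment about support A = 1114 N·m clockwise.
Reaction R at support B is upward at 1.36 m, arm 4.91 m → moment R × 4.91 counterclockwise.
Setting net torque to zero: R × 4.91 = 1114 → R = 227 N.

R_B ≈ 227 N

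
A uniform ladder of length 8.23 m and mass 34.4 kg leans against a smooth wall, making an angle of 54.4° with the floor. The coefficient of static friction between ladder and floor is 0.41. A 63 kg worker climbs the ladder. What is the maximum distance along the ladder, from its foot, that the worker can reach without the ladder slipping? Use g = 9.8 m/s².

d ≈ 5.04 m

Taking torques about the foot of the ladder:
Ladder weight 34.4×9.8 = 337.1 N acts at 4.115 m along the ladder; its horizontal arm is 4.115·cos54.4° = 2.395 m → τ = 807.4 N·m clockwise.
Worker weight 63×9.8 = 617.4 N at distance d → arm d·cos54.4° → τ = 617.4·d·0.5821 clockwise.
Wall normal N at the top has arm L sinθ = 6.692 m counterclockwise, so Στ = 0 gives N·6.692 = 807.4 + 359.4·d.
ΣFy = 0 ⇒ N_floor = 954.5 N, so the maximum friction is μ_s·N_floor = 0.41×954.5 = 391.3 N. ΣFx = 0 ⇒ N_wall = f, so at the slipping point N = 391.3 N.
Substituting: 391.3×6.692 = 807.4 + 359.4·d ⇒ d = (2619 − 807.4) / 359.4 = 5.04 m.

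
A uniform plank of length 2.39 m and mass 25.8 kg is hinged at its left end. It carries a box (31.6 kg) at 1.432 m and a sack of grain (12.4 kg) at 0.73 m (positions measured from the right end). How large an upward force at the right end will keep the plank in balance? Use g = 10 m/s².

Sum moments about the left end (the unknown pivot reaction has zero arm there).
Beam weight: 25.8 × 10 = 258 N down at 1.195 m → arm 1.195 m, τ = 258 × 1.195 = 308.3 N·m clockwise.
Box: 31.6 × 10 = 316 N down at 1.432 m → arm 0.958 m, τ = 316 × 0.958 = 302.7 N·m clockwise.
Sack of grain: 12.4 × 10 = 124 N down at 0.73 m → arm 1.66 m, τ = 124 × 1.66 = 205.8 N·m clockwise.
Net moment of the loads = 816.8 N·m clockwise.
The upward force F acts at the right end, arm 2.39 m, giving F × 2.39 counterclockwise.
For rotational equilibrium, F × 2.39 = 816.8, so F = 816.8 / 2.39 = 342 N.

F ≈ 342 N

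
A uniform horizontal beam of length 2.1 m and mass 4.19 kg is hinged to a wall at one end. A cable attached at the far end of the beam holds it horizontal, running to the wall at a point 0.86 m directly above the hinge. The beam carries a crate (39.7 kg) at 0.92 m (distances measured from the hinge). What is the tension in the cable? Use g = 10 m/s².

T ≈ 514 N

Sum moments about the hinge (the unknown hinge reaction has zero arm there).
Beam weight: 4.19 × 10 = 41.9 N down at 1.05 m → arm 1.05 m, τ = 41.9 × 1.05 = 43.99 N·m clockwise.
Crate: 39.7 × 10 = 397 N down at 0.92 m → arm 0.92 m, τ = 397 × 0.92 = 365.2 N·m clockwise.
Total clockwise load moment = 409.2 N·m.
The cable tension T acts at 2.1 m; only its component perpendicular to the beam, T sinθ, produces torque. sinθ = h/√(h²+d²) = 0.86/√(0.86²+2.1²) = 0.379.
Στ = 0 ⇒ T × 2.1 × 0.379 = 409.2 ⇒ T = 409.2 / 0.7959 = 514 N.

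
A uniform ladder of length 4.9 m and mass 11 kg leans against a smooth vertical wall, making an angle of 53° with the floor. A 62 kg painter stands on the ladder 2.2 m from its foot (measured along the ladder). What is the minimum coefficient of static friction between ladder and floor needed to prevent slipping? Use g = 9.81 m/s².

μ_min ≈ 0.344

Sum moments about the foot of the ladder (the floor normal and friction both act there and drop out).
Ladder weight 11×9.81 = 107.9 N acts at 2.45 m along the ladder; its horizontal arm is 2.45·cos53° = 1.474 m → τ = 159 N·m clockwise.
Painter: 62×9.81 = 608.2 N at 2.2 m → arm 1.324 m → τ = 805.3 N·m clockwise.
Wall normal N acts horizontally at the top; its moment arm is the height L sinθ = 4.9·sin53° = 3.913 m, counterclockwise.
Balancing moments: N × 3.913 = 964.3, giving N = 246.4 N.
ΣFx = 0 ⇒ f = N_wall = 246.4 N. ΣFy = 0 ⇒ N_floor = 716.1 N.
μ_min = f / N_floor = 246.4 / 716.1 = 0.344.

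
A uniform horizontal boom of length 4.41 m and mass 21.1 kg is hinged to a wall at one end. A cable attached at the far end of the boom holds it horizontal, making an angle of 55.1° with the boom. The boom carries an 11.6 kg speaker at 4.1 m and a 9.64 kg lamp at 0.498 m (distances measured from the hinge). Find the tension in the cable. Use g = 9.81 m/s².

T ≈ 268 N

Taking torques about the hinge:
Beam weight: 21.1 × 9.81 = 207 N down at 2.205 m → arm 2.205 m, τ = 207 × 2.205 = 456.4 N·m clockwise.
Speaker: 11.6 × 9.81 = 113.8 N down at 4.1 m → arm 4.1 m, τ = 113.8 × 4.1 = 466.6 N·m clockwise.
Lamp: 9.64 × 9.81 = 94.57 N down at 0.498 m → arm 0.498 m, τ = 94.57 × 0.498 = 47.1 N·m clockwise.
Total clockwise load moment = 970.1 N·m.
The cable tension T acts at 4.41 m; only its component perpendicular to the boom, T sinθ, produces torque. sin 55.1° = 0.8202.
Balancing moments: T × 4.41 × 0.8202 = 970.1, giving T = 970.1 / 3.617 = 268 N.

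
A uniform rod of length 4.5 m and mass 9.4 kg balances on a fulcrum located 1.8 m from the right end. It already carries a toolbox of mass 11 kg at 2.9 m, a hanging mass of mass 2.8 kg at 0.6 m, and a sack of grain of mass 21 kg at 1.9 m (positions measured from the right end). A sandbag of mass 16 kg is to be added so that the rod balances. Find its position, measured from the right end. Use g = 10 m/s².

x ≈ 0.858 m from the right end

Take moments about the fulcrum (at 1.8 m from the right end).
Beam weight: 9.4 × 10 = 94 N down at 2.25 m → arm 0.45 m, τ = 94 × 0.45 = 42.3 N·m counterclockwise.
Toolbox: 11 × 10 = 110 N down at 2.9 m → arm 1.1 m, τ = 110 × 1.1 = 121 N·m counterclockwise.
Hanging mass: 2.8 × 10 = 28 N down at 0.6 m → arm 1.2 m, τ = 28 × 1.2 = 33.6 N·m clockwise.
Sack of grain: 21 × 10 = 210 N down at 1.9 m → arm 0.1 m, τ = 210 × 0.1 = 21 N·m counterclockwise.
Net moment of existing loads = 150.7 N·m counterclockwise.
The sandbag weighs 16 × 10 = 160 N and must supply an equal clockwise moment, so its lever arm about the fulcrum is 150.7 / 160 = 0.942 m.
That puts it at 1.8 − 0.942 = 0.858 m from the right end.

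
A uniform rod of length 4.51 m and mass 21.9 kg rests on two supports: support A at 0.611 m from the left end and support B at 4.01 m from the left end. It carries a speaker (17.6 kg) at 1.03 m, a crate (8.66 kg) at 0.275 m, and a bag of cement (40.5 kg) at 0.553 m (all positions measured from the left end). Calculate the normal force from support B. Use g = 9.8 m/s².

R_B ≈ 110 N

Taking torques about support A:
Beam weight: 21.9 × 9.8 = 214.6 N down at 2.255 m → arm 1.644 m, τ = 214.6 × 1.644 = 352.8 N·m clockwise.
Speaker: 17.6 × 9.8 = 172.5 N down at 1.03 m → arm 0.419 m, τ = 172.5 × 0.419 = 72.28 N·m clockwise.
Crate: 8.66 × 9.8 = 84.87 N down at 0.275 m → arm 0.336 m, τ = 84.87 × 0.336 = 28.52 N·m counterclockwise.
Bag of cement: 40.5 × 9.8 = 396.9 N down at 0.553 m → arm 0.058 m, τ = 396.9 × 0.058 = 23.02 N·m counterclockwise.
Net load moment about support A = 373.5 N·m clockwise.
Reaction R at support B is upward at 4.01 m, arm 3.399 m → moment R × 3.399 counterclockwise.
Balancing moments: R × 3.399 = 373.5, giving R = 110 N.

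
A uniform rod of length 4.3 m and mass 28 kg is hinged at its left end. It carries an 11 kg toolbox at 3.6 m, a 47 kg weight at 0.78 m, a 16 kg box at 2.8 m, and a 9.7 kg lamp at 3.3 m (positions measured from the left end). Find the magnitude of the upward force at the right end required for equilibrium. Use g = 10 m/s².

Take moments about the left end.
Beam weight: 28 × 10 = 280 N down at 2.15 m → arm 2.15 m, τ = 280 × 2.15 = 602 N·m clockwise.
Toolbox: 11 × 10 = 110 N down at 3.6 m → arm 3.6 m, τ = 110 × 3.6 = 396 N·m clockwise.
Weight: 47 × 10 = 470 N down at 0.78 m → arm 0.78 m, τ = 470 × 0.78 = 366.6 N·m clockwise.
Box: 16 × 10 = 160 N down at 2.8 m → arm 2.8 m, τ = 160 × 2.8 = 448 N·m clockwise.
Lamp: 9.7 × 10 = 97 N down at 3.3 m → arm 3.3 m, τ = 97 × 3.3 = 320.1 N·m clockwise.
Net moment of the loads = 2133 N·m clockwise.
The upward force F acts at the right end, arm 4.3 m, giving F × 4.3 counterclockwise.
For rotational equilibrium, F × 4.3 = 2133, so F = 2133 / 4.3 = 496 N.

F ≈ 496 N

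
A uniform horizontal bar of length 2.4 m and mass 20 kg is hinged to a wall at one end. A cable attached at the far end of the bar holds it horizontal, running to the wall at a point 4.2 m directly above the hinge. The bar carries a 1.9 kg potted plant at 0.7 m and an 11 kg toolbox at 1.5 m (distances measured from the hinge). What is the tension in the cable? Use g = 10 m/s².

Taking torques about the hinge:
Beam weight: 20 × 10 = 200 N down at 1.2 m → arm 1.2 m, τ = 200 × 1.2 = 240 N·m clockwise.
Potted plant: 1.9 × 10 = 19 N down at 0.7 m → arm 0.7 m, τ = 19 × 0.7 = 13.3 N·m clockwise.
Toolbox: 11 × 10 = 110 N down at 1.5 m → arm 1.5 m, τ = 110 × 1.5 = 165 N·m clockwise.
Total clockwise load moment = 418.3 N·m.
The cable tension T acts at 2.4 m; only its component perpendicular to the bar, T sinθ, produces torque. sinθ = h/√(h²+d²) = 4.2/√(4.2²+2.4²) = 0.8682.
For rotational equilibrium, T × 2.4 × 0.8682 = 418.3, so T = 418.3 / 2.084 = 201 N.

T ≈ 201 N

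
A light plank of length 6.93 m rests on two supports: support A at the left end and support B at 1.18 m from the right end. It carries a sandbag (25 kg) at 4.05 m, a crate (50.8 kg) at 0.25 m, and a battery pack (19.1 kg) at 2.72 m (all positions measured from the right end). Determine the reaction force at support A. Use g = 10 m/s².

Take moments about support B.
Sandbag: 25 × 10 = 250 N down at 4.05 m → arm 2.87 m, τ = 250 × 2.87 = 717.5 N·m counterclockwise.
Crate: 50.8 × 10 = 508 N down at 0.25 m → arm 0.93 m, τ = 508 × 0.93 = 472.4 N·m clockwise.
Battery pack: 19.1 × 10 = 191 N down at 2.72 m → arm 1.54 m, τ = 191 × 1.54 = 294.1 N·m counterclockwise.
Net load moment about support B = 539.2 N·m counterclockwise.
Reaction R at support A is upward at 6.93 m, arm 5.75 m → moment R × 5.75 clockwise.
Στ = 0 ⇒ R × 5.75 = 539.2 ⇒ R = 93.8 N.

R_A ≈ 93.8 N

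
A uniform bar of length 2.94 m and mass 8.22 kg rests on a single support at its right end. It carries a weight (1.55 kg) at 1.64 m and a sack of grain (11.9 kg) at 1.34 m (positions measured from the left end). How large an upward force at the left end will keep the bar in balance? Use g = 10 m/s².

F ≈ 113 N

About the right end:
Beam weight: 8.22 × 10 = 82.2 N down at 1.47 m → arm 1.47 m, τ = 82.2 × 1.47 = 120.8 N·m counterclockwise.
Weight: 1.55 × 10 = 15.5 N down at 1.64 m → arm 1.3 m, τ = 15.5 × 1.3 = 20.15 N·m counterclockwise.
Sack of grain: 11.9 × 10 = 119 N down at 1.34 m → arm 1.6 m, τ = 119 × 1.6 = 190.4 N·m counterclockwise.
Net moment of the loads = 331.4 N·m counterclockwise.
The upward force F acts at the left end, arm 2.94 m, giving F × 2.94 clockwise.
Balancing moments: F × 2.94 = 331.4, giving F = 331.4 / 2.94 = 113 N.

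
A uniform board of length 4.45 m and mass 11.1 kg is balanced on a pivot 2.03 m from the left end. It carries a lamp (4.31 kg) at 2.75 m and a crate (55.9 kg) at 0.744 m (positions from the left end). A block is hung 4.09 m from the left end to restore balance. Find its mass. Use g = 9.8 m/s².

Sum moments about the pivot (at 2.03 m from the left end) (the support reaction has zero arm there).
Beam weight: 11.1 × 9.8 = 108.8 N down at 2.225 m → arm 0.195 m, τ = 108.8 × 0.195 = 21.22 N·m clockwise.
Lamp: 4.31 × 9.8 = 42.24 N down at 2.75 m → arm 0.72 m, τ = 42.24 × 0.72 = 30.41 N·m clockwise.
Crate: 55.9 × 9.8 = 547.8 N down at 0.744 m → arm 1.286 m, τ = 547.8 × 1.286 = 704.5 N·m counterclockwise.
Net moment of known loads = 652.9 N·m counterclockwise.
An unknown mass m at 4.09 m has arm 2.06 m; its moment is m·g·2.06 clockwise.
For rotational equilibrium, m × 9.8 × 2.06 = 652.9, so m = 652.9 / (9.8 × 2.06) = 32.3 kg.

m ≈ 32.3 kg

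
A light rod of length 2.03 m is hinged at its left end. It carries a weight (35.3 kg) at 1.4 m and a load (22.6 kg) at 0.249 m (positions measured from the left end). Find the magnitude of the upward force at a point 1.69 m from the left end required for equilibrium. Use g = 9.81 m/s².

F ≈ 320 N

Take moments about the left end.
Weight: 35.3 × 9.81 = 346.3 N down at 1.4 m → arm 1.4 m, τ = 346.3 × 1.4 = 484.8 N·m clockwise.
Load: 22.6 × 9.81 = 221.7 N down at 0.249 m → arm 0.249 m, τ = 221.7 × 0.249 = 55.2 N·m clockwise.
Net moment of the loads = 540 N·m clockwise.
The upward force F acts at a point 1.69 m from the left end, arm 1.69 m, giving F × 1.69 counterclockwise.
For rotational equilibrium, F × 1.69 = 540, so F = 540 / 1.69 = 320 N.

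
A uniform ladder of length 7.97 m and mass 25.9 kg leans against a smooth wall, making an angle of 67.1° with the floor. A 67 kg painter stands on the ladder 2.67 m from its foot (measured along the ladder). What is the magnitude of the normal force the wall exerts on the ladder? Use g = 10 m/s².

Choose the foot of the ladder as the axis so the floor normal and friction both act there and drop out.
Ladder weight 25.9×10 = 259 N acts at 3.985 m along the ladder; its horizontal arm is 3.985·cos67.1° = 1.551 m → τ = 401.7 N·m clockwise.
Painter: 67×10 = 670 N at 2.67 m → arm 1.039 m → τ = 696.1 N·m clockwise.
Wall normal N acts horizontally at the top; its moment arm is the height L sinθ = 7.97·sin67.1° = 7.342 m, counterclockwise.
Balancing moments: N × 7.342 = 1098, giving N = 150 N.

N_wall ≈ 150 N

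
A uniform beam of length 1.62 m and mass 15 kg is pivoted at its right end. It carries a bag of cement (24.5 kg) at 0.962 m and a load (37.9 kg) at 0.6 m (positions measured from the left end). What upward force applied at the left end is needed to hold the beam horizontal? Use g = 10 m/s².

Sum moments about the right end (the unknown pivot reaction has zero arm there).
Beam weight: 15 × 10 = 150 N down at 0.81 m → arm 0.81 m, τ = 150 × 0.81 = 121.5 N·m counterclockwise.
Bag of cement: 24.5 × 10 = 245 N down at 0.962 m → arm 0.658 m, τ = 245 × 0.658 = 161.2 N·m counterclockwise.
Load: 37.9 × 10 = 379 N down at 0.6 m → arm 1.02 m, τ = 379 × 1.02 = 386.6 N·m counterclockwise.
Net moment of the loads = 669.3 N·m counterclockwise.
The upward force F acts at the left end, arm 1.62 m, giving F × 1.62 clockwise.
Στ = 0 ⇒ F × 1.62 = 669.3 ⇒ F = 669.3 / 1.62 = 413 N.

F ≈ 413 N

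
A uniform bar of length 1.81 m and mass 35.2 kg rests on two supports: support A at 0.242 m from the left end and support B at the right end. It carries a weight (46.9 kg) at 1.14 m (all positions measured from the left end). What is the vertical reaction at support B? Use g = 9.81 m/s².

Take moments about support A.
Beam weight: 35.2 × 9.81 = 345.3 N down at 0.905 m → arm 0.663 m, τ = 345.3 × 0.663 = 228.9 N·m clockwise.
Weight: 46.9 × 9.81 = 460.1 N down at 1.14 m → arm 0.898 m, τ = 460.1 × 0.898 = 413.2 N·m clockwise.
Net load moment about support A = 642.1 N·m clockwise.
Reaction R at support B is upward at 1.81 m, arm 1.568 m → moment R × 1.568 counterclockwise.
For rotational equilibrium, R × 1.568 = 642.1, so R = 410 N.

R_B ≈ 410 N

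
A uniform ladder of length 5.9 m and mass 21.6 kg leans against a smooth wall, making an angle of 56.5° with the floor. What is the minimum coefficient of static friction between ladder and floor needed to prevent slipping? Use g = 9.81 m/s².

About the foot of the ladder:
Ladder weight 21.6×9.81 = 211.9 N acts at 2.95 m along the ladder; its horizontal arm is 2.95·cos56.5° = 1.628 m → τ = 345 N·m clockwise.
Wall normal N acts horizontally at the top; its moment arm is the height L sinθ = 5.9·sin56.5° = 4.92 m, counterclockwise.
Balancing moments: N × 4.92 = 345, giving N = 70.12 N.
ΣFx = 0 ⇒ f = N_wall = 70.12 N. ΣFy = 0 ⇒ N_floor = 211.9 N.
μ_min = f / N_floor = 70.12 / 211.9 = 0.331.

μ_min ≈ 0.331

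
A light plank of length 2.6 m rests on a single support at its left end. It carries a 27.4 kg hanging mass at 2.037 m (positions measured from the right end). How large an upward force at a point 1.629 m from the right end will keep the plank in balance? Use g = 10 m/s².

About the left end:
Hanging mass: 27.4 × 10 = 274 N down at 2.037 m → arm 0.563 m, τ = 274 × 0.563 = 154.3 N·m clockwise.
Net moment of the loads = 154.3 N·m clockwise.
The upward force F acts at a point 1.629 m from the right end, arm 0.971 m, giving F × 0.971 counterclockwise.
Setting net torque to zero: F × 0.971 = 154.3 → F = 154.3 / 0.971 = 159 N.

F ≈ 159 N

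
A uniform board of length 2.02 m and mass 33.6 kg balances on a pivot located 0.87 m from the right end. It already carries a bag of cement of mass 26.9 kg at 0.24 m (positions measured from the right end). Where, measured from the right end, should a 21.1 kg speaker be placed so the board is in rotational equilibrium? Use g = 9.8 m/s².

Take moments about the pivot (at 0.87 m from the right end).
Beam weight: 33.6 × 9.8 = 329.3 N down at 1.01 m → arm 0.14 m, τ = 329.3 × 0.14 = 46.1 N·m counterclockwise.
Bag of cement: 26.9 × 9.8 = 263.6 N down at 0.24 m → arm 0.63 m, τ = 263.6 × 0.63 = 166.1 N·m clockwise.
Net moment of existing loads = 120 N·m clockwise.
The speaker weighs 21.1 × 9.8 = 206.8 N and must supply an equal counterclockwise moment, so its lever arm about the pivot is 120 / 206.8 = 0.58 m.
That puts it at 0.87 + 0.58 = 1.45 m from the right end.

x ≈ 1.45 m from the right end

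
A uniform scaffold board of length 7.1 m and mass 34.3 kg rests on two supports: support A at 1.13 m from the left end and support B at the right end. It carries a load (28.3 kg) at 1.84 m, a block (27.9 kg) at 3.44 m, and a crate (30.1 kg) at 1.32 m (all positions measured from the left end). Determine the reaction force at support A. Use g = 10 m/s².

R_A ≈ 916 N

Choose support B as the axis so its reaction then has zero moment arm.
Beam weight: 34.3 × 10 = 343 N down at 3.55 m → arm 3.55 m, τ = 343 × 3.55 = 1218 N·m counterclockwise.
Load: 28.3 × 10 = 283 N down at 1.84 m → arm 5.26 m, τ = 283 × 5.26 = 1489 N·m counterclockwise.
Block: 27.9 × 10 = 279 N down at 3.44 m → arm 3.66 m, τ = 279 × 3.66 = 1021 N·m counterclockwise.
Crate: 30.1 × 10 = 301 N down at 1.32 m → arm 5.78 m, τ = 301 × 5.78 = 1740 N·m counterclockwise.
Net load moment about support B = 5468 N·m counterclockwise.
Reaction R at support A is upward at 1.13 m, arm 5.97 m → moment R × 5.97 clockwise.
For rotational equilibrium, R × 5.97 = 5468, so R = 916 N.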